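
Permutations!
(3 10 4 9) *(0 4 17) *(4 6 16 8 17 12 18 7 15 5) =(0 6 16 8 17)(3 10 12 18 7 15 5 4 9) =[6, 1, 2, 10, 9, 4, 16, 15, 17, 3, 12, 11, 18, 13, 14, 5, 8, 0, 7]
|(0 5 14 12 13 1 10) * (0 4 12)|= |(0 5 14)(1 10 4 12 13)|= 15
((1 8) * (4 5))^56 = (8)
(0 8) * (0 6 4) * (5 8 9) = (0 9 5 8 6 4) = [9, 1, 2, 3, 0, 8, 4, 7, 6, 5]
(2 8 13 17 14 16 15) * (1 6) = (1 6)(2 8 13 17 14 16 15) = [0, 6, 8, 3, 4, 5, 1, 7, 13, 9, 10, 11, 12, 17, 16, 2, 15, 14]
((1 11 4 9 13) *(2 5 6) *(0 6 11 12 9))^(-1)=(0 4 11 5 2 6)(1 13 9 12)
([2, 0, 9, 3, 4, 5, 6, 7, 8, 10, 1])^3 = [10, 9, 1, 3, 4, 5, 6, 7, 8, 0, 2]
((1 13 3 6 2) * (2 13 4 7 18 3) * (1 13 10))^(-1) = ((1 4 7 18 3 6 10)(2 13))^(-1) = (1 10 6 3 18 7 4)(2 13)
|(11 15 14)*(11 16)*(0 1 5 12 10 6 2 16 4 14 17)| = 22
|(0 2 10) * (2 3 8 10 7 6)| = 12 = |(0 3 8 10)(2 7 6)|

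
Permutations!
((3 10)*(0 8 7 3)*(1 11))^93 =(0 3 8 10 7)(1 11) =((0 8 7 3 10)(1 11))^93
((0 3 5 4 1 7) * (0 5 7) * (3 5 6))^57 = ((0 5 4 1)(3 7 6))^57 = (7)(0 5 4 1)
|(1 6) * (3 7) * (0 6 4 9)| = |(0 6 1 4 9)(3 7)| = 10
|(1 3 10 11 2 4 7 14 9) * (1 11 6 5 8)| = |(1 3 10 6 5 8)(2 4 7 14 9 11)| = 6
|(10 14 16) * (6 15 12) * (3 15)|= |(3 15 12 6)(10 14 16)|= 12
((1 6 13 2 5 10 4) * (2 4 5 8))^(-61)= (1 4 13 6)(2 8)(5 10)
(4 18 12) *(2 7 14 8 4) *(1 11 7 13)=(1 11 7 14 8 4 18 12 2 13)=[0, 11, 13, 3, 18, 5, 6, 14, 4, 9, 10, 7, 2, 1, 8, 15, 16, 17, 12]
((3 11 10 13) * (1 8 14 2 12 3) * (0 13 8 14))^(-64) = ((0 13 1 14 2 12 3 11 10 8))^(-64) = (0 3 1 10 2)(8 12 13 11 14)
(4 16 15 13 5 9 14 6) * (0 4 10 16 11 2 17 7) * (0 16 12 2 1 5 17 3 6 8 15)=(0 4 11 1 5 9 14 8 15 13 17 7 16)(2 3 6 10 12)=[4, 5, 3, 6, 11, 9, 10, 16, 15, 14, 12, 1, 2, 17, 8, 13, 0, 7]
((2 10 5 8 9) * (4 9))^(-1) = (2 9 4 8 5 10)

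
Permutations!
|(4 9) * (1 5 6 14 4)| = |(1 5 6 14 4 9)| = 6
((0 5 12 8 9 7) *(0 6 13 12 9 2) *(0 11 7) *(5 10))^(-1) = (0 9 5 10)(2 8 12 13 6 7 11) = ((0 10 5 9)(2 11 7 6 13 12 8))^(-1)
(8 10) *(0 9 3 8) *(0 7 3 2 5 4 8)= (0 9 2 5 4 8 10 7 3)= [9, 1, 5, 0, 8, 4, 6, 3, 10, 2, 7]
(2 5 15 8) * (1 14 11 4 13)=(1 14 11 4 13)(2 5 15 8)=[0, 14, 5, 3, 13, 15, 6, 7, 2, 9, 10, 4, 12, 1, 11, 8]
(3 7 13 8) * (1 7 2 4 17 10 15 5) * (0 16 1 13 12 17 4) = (0 16 1 7 12 17 10 15 5 13 8 3 2) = [16, 7, 0, 2, 4, 13, 6, 12, 3, 9, 15, 11, 17, 8, 14, 5, 1, 10]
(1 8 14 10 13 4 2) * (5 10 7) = (1 8 14 7 5 10 13 4 2) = [0, 8, 1, 3, 2, 10, 6, 5, 14, 9, 13, 11, 12, 4, 7]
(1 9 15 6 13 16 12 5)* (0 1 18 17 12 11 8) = (0 1 9 15 6 13 16 11 8)(5 18 17 12) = [1, 9, 2, 3, 4, 18, 13, 7, 0, 15, 10, 8, 5, 16, 14, 6, 11, 12, 17]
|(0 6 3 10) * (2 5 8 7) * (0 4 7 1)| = 10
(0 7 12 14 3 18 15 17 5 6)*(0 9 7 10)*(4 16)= (0 10)(3 18 15 17 5 6 9 7 12 14)(4 16)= [10, 1, 2, 18, 16, 6, 9, 12, 8, 7, 0, 11, 14, 13, 3, 17, 4, 5, 15]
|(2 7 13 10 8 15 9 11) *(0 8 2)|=20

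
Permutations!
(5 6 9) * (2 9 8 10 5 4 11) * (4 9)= [0, 1, 4, 3, 11, 6, 8, 7, 10, 9, 5, 2]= (2 4 11)(5 6 8 10)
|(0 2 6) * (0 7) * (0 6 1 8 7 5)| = 7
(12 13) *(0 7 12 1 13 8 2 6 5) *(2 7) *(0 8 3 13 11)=[2, 11, 6, 13, 4, 8, 5, 12, 7, 9, 10, 0, 3, 1]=(0 2 6 5 8 7 12 3 13 1 11)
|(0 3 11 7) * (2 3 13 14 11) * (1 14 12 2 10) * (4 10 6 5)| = 13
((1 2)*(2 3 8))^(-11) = (1 3 8 2) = ((1 3 8 2))^(-11)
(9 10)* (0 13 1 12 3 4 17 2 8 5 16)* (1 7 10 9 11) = (0 13 7 10 11 1 12 3 4 17 2 8 5 16) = [13, 12, 8, 4, 17, 16, 6, 10, 5, 9, 11, 1, 3, 7, 14, 15, 0, 2]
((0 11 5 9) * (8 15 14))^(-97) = (0 9 5 11)(8 14 15)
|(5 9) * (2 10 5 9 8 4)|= 5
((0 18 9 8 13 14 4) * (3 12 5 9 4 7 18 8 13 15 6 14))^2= ((0 8 15 6 14 7 18 4)(3 12 5 9 13))^2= (0 15 14 18)(3 5 13 12 9)(4 8 6 7)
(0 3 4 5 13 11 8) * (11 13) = [3, 1, 2, 4, 5, 11, 6, 7, 0, 9, 10, 8, 12, 13] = (13)(0 3 4 5 11 8)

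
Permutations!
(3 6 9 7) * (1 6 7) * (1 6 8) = (1 8)(3 7)(6 9) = [0, 8, 2, 7, 4, 5, 9, 3, 1, 6]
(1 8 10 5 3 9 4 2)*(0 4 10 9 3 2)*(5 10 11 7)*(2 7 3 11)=[4, 8, 1, 11, 0, 7, 6, 5, 9, 2, 10, 3]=(0 4)(1 8 9 2)(3 11)(5 7)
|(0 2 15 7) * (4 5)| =4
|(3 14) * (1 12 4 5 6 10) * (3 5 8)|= 9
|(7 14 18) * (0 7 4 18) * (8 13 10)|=6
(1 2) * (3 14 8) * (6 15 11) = (1 2)(3 14 8)(6 15 11) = [0, 2, 1, 14, 4, 5, 15, 7, 3, 9, 10, 6, 12, 13, 8, 11]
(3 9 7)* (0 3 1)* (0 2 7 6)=(0 3 9 6)(1 2 7)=[3, 2, 7, 9, 4, 5, 0, 1, 8, 6]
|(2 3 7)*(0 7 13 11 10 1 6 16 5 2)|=18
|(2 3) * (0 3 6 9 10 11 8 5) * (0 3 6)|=|(0 6 9 10 11 8 5 3 2)|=9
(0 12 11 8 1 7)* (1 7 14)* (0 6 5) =(0 12 11 8 7 6 5)(1 14) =[12, 14, 2, 3, 4, 0, 5, 6, 7, 9, 10, 8, 11, 13, 1]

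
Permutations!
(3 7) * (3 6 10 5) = [0, 1, 2, 7, 4, 3, 10, 6, 8, 9, 5] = (3 7 6 10 5)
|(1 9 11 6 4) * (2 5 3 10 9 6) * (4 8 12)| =30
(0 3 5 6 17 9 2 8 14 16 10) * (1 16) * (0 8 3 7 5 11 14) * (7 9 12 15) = (0 9 2 3 11 14 1 16 10 8)(5 6 17 12 15 7) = [9, 16, 3, 11, 4, 6, 17, 5, 0, 2, 8, 14, 15, 13, 1, 7, 10, 12]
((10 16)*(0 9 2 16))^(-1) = ((0 9 2 16 10))^(-1) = (0 10 16 2 9)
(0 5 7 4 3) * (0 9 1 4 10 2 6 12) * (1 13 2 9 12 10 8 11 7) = (0 5 1 4 3 12)(2 6 10 9 13)(7 8 11) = [5, 4, 6, 12, 3, 1, 10, 8, 11, 13, 9, 7, 0, 2]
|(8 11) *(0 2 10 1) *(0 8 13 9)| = 8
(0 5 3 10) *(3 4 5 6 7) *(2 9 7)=(0 6 2 9 7 3 10)(4 5)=[6, 1, 9, 10, 5, 4, 2, 3, 8, 7, 0]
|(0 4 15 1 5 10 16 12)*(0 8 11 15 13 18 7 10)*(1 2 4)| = 33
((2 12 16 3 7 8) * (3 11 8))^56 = (2 12 16 11 8)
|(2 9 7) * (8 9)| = |(2 8 9 7)| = 4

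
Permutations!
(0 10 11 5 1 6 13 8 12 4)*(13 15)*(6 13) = (0 10 11 5 1 13 8 12 4)(6 15) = [10, 13, 2, 3, 0, 1, 15, 7, 12, 9, 11, 5, 4, 8, 14, 6]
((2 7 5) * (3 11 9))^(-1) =((2 7 5)(3 11 9))^(-1) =(2 5 7)(3 9 11)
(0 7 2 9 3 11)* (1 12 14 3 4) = (0 7 2 9 4 1 12 14 3 11) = [7, 12, 9, 11, 1, 5, 6, 2, 8, 4, 10, 0, 14, 13, 3]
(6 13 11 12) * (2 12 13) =(2 12 6)(11 13) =[0, 1, 12, 3, 4, 5, 2, 7, 8, 9, 10, 13, 6, 11]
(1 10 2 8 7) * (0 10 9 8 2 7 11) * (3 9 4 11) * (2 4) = (0 10 7 1 2 4 11)(3 9 8) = [10, 2, 4, 9, 11, 5, 6, 1, 3, 8, 7, 0]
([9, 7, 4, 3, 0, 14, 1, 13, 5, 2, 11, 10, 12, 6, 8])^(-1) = (0 4 2 9)(1 6 13 7)(5 8 14)(10 11)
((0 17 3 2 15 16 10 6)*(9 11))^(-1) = (0 6 10 16 15 2 3 17)(9 11)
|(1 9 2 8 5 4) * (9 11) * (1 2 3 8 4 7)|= 14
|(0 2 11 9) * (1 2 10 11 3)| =|(0 10 11 9)(1 2 3)| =12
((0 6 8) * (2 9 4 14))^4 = (14)(0 6 8)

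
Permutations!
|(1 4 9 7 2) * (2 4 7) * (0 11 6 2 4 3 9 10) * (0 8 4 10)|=11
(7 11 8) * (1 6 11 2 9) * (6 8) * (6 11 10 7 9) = (11)(1 8 9)(2 6 10 7) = [0, 8, 6, 3, 4, 5, 10, 2, 9, 1, 7, 11]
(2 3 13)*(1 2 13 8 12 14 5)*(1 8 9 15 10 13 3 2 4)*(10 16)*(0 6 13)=[6, 4, 2, 9, 1, 8, 13, 7, 12, 15, 0, 11, 14, 3, 5, 16, 10]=(0 6 13 3 9 15 16 10)(1 4)(5 8 12 14)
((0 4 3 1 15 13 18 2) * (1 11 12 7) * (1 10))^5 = ((0 4 3 11 12 7 10 1 15 13 18 2))^5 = (0 7 18 11 15 4 10 2 12 13 3 1)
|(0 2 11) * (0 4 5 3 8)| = |(0 2 11 4 5 3 8)| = 7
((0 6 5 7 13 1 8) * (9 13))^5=(0 13 5 8 9 6 1 7)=((0 6 5 7 9 13 1 8))^5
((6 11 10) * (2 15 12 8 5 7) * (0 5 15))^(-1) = (0 2 7 5)(6 10 11)(8 12 15) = ((0 5 7 2)(6 11 10)(8 15 12))^(-1)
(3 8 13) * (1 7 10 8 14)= [0, 7, 2, 14, 4, 5, 6, 10, 13, 9, 8, 11, 12, 3, 1]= (1 7 10 8 13 3 14)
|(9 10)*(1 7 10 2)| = |(1 7 10 9 2)| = 5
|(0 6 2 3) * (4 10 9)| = 12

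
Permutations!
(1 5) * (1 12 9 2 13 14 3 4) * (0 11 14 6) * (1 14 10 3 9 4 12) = (0 11 10 3 12 4 14 9 2 13 6)(1 5) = [11, 5, 13, 12, 14, 1, 0, 7, 8, 2, 3, 10, 4, 6, 9]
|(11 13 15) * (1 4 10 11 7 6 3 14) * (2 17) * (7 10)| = 12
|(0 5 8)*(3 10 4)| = 3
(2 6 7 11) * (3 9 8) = (2 6 7 11)(3 9 8) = [0, 1, 6, 9, 4, 5, 7, 11, 3, 8, 10, 2]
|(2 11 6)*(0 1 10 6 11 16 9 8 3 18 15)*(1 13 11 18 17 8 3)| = 45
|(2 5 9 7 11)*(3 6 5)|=7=|(2 3 6 5 9 7 11)|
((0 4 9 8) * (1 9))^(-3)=((0 4 1 9 8))^(-3)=(0 1 8 4 9)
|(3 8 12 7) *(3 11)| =5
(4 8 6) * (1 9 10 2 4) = [0, 9, 4, 3, 8, 5, 1, 7, 6, 10, 2] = (1 9 10 2 4 8 6)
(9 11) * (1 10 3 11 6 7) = (1 10 3 11 9 6 7) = [0, 10, 2, 11, 4, 5, 7, 1, 8, 6, 3, 9]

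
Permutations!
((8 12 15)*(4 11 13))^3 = (15)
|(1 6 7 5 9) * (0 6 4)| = |(0 6 7 5 9 1 4)| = 7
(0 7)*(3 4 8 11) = (0 7)(3 4 8 11) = [7, 1, 2, 4, 8, 5, 6, 0, 11, 9, 10, 3]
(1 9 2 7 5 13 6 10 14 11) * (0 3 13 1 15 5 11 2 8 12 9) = [3, 0, 7, 13, 4, 1, 10, 11, 12, 8, 14, 15, 9, 6, 2, 5] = (0 3 13 6 10 14 2 7 11 15 5 1)(8 12 9)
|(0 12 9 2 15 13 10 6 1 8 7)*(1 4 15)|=35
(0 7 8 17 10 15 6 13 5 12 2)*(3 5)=(0 7 8 17 10 15 6 13 3 5 12 2)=[7, 1, 0, 5, 4, 12, 13, 8, 17, 9, 15, 11, 2, 3, 14, 6, 16, 10]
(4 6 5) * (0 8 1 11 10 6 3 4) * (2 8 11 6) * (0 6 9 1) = [11, 9, 8, 4, 3, 6, 5, 7, 0, 1, 2, 10] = (0 11 10 2 8)(1 9)(3 4)(5 6)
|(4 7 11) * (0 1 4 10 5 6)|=|(0 1 4 7 11 10 5 6)|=8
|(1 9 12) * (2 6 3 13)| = |(1 9 12)(2 6 3 13)| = 12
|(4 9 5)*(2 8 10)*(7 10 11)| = 15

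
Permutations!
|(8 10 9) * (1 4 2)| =3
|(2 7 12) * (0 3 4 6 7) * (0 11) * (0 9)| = |(0 3 4 6 7 12 2 11 9)| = 9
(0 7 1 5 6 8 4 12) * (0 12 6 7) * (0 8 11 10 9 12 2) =(0 8 4 6 11 10 9 12 2)(1 5 7) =[8, 5, 0, 3, 6, 7, 11, 1, 4, 12, 9, 10, 2]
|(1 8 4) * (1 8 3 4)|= 4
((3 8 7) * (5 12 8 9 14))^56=(14)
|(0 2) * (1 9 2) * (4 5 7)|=|(0 1 9 2)(4 5 7)|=12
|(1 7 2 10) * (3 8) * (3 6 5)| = 4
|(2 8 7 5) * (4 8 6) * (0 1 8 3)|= |(0 1 8 7 5 2 6 4 3)|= 9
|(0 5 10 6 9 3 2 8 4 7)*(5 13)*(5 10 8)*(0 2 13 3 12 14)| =|(0 3 13 10 6 9 12 14)(2 5 8 4 7)| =40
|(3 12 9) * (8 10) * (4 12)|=4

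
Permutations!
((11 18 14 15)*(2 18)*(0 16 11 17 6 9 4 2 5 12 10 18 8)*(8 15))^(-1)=(0 8 14 18 10 12 5 11 16)(2 4 9 6 17 15)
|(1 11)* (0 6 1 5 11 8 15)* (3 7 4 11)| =|(0 6 1 8 15)(3 7 4 11 5)| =5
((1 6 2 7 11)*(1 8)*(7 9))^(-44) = (1 11 9 6 8 7 2)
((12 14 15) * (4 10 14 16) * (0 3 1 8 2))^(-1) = ((0 3 1 8 2)(4 10 14 15 12 16))^(-1) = (0 2 8 1 3)(4 16 12 15 14 10)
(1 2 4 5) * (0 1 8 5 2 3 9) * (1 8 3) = (0 8 5 3 9)(2 4) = [8, 1, 4, 9, 2, 3, 6, 7, 5, 0]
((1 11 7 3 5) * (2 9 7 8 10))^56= (1 8 2 7 5 11 10 9 3)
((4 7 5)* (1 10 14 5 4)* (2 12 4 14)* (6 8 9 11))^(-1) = (1 5 14 7 4 12 2 10)(6 11 9 8)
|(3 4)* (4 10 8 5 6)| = |(3 10 8 5 6 4)| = 6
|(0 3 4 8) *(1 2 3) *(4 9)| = 7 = |(0 1 2 3 9 4 8)|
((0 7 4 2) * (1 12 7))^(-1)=((0 1 12 7 4 2))^(-1)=(0 2 4 7 12 1)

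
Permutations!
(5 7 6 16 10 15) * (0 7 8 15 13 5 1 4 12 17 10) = [7, 4, 2, 3, 12, 8, 16, 6, 15, 9, 13, 11, 17, 5, 14, 1, 0, 10] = (0 7 6 16)(1 4 12 17 10 13 5 8 15)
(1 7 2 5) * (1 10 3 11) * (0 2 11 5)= (0 2)(1 7 11)(3 5 10)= [2, 7, 0, 5, 4, 10, 6, 11, 8, 9, 3, 1]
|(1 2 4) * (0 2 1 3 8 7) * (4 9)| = 7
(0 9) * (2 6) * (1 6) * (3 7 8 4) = (0 9)(1 6 2)(3 7 8 4) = [9, 6, 1, 7, 3, 5, 2, 8, 4, 0]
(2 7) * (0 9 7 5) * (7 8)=(0 9 8 7 2 5)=[9, 1, 5, 3, 4, 0, 6, 2, 7, 8]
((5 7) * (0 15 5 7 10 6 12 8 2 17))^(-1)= (0 17 2 8 12 6 10 5 15)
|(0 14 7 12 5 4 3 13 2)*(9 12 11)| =|(0 14 7 11 9 12 5 4 3 13 2)| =11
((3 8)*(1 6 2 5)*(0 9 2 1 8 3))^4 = ((0 9 2 5 8)(1 6))^4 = (0 8 5 2 9)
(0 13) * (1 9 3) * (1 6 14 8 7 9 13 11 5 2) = (0 11 5 2 1 13)(3 6 14 8 7 9) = [11, 13, 1, 6, 4, 2, 14, 9, 7, 3, 10, 5, 12, 0, 8]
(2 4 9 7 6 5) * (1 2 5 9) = (1 2 4)(6 9 7) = [0, 2, 4, 3, 1, 5, 9, 6, 8, 7]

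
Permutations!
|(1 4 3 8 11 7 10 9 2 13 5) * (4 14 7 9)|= 12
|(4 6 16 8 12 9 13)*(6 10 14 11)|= 10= |(4 10 14 11 6 16 8 12 9 13)|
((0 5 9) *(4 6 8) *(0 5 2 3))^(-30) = (9)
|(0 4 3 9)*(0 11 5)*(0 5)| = |(0 4 3 9 11)| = 5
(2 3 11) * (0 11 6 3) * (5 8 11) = (0 5 8 11 2)(3 6) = [5, 1, 0, 6, 4, 8, 3, 7, 11, 9, 10, 2]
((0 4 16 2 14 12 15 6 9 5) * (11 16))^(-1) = (0 5 9 6 15 12 14 2 16 11 4)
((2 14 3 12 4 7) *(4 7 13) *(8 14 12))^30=(14)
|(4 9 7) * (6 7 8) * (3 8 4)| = 4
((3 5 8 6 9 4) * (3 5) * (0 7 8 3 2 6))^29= ((0 7 8)(2 6 9 4 5 3))^29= (0 8 7)(2 3 5 4 9 6)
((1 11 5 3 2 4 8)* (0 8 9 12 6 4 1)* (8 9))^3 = ((0 9 12 6 4 8)(1 11 5 3 2))^3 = (0 6)(1 3 11 2 5)(4 9)(8 12)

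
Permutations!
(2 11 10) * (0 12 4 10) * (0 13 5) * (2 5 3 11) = [12, 1, 2, 11, 10, 0, 6, 7, 8, 9, 5, 13, 4, 3] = (0 12 4 10 5)(3 11 13)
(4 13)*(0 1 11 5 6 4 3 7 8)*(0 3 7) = (0 1 11 5 6 4 13 7 8 3) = [1, 11, 2, 0, 13, 6, 4, 8, 3, 9, 10, 5, 12, 7]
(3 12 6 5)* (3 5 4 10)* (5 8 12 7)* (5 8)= (3 7 8 12 6 4 10)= [0, 1, 2, 7, 10, 5, 4, 8, 12, 9, 3, 11, 6]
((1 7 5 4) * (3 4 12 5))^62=((1 7 3 4)(5 12))^62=(12)(1 3)(4 7)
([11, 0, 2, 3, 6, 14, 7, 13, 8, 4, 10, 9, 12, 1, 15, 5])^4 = [6, 4, 2, 3, 1, 14, 0, 11, 8, 13, 10, 7, 12, 9, 15, 5]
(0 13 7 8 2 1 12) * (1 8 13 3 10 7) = (0 3 10 7 13 1 12)(2 8) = [3, 12, 8, 10, 4, 5, 6, 13, 2, 9, 7, 11, 0, 1]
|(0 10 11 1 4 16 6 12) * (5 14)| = |(0 10 11 1 4 16 6 12)(5 14)| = 8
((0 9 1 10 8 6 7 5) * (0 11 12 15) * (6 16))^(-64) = (0 5 8)(1 12 6)(7 10 15)(9 11 16)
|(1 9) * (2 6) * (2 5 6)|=2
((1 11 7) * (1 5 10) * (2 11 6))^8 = (1 6 2 11 7 5 10)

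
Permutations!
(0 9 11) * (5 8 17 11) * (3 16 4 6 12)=[9, 1, 2, 16, 6, 8, 12, 7, 17, 5, 10, 0, 3, 13, 14, 15, 4, 11]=(0 9 5 8 17 11)(3 16 4 6 12)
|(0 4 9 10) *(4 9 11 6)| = 3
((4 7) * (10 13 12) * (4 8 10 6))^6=((4 7 8 10 13 12 6))^6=(4 6 12 13 10 8 7)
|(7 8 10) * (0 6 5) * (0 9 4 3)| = |(0 6 5 9 4 3)(7 8 10)| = 6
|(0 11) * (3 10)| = 2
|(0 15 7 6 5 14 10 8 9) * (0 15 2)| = |(0 2)(5 14 10 8 9 15 7 6)| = 8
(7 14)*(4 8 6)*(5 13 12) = (4 8 6)(5 13 12)(7 14) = [0, 1, 2, 3, 8, 13, 4, 14, 6, 9, 10, 11, 5, 12, 7]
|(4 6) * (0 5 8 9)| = |(0 5 8 9)(4 6)| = 4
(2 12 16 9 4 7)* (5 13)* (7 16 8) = (2 12 8 7)(4 16 9)(5 13) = [0, 1, 12, 3, 16, 13, 6, 2, 7, 4, 10, 11, 8, 5, 14, 15, 9]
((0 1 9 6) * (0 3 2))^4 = (0 3 9)(1 2 6)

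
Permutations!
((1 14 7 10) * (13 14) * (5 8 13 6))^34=(1 5 13 7)(6 8 14 10)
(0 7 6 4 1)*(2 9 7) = [2, 0, 9, 3, 1, 5, 4, 6, 8, 7] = (0 2 9 7 6 4 1)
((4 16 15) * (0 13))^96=((0 13)(4 16 15))^96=(16)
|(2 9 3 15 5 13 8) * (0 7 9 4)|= 10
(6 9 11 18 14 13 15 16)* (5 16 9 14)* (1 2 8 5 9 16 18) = (1 2 8 5 18 9 11)(6 14 13 15 16) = [0, 2, 8, 3, 4, 18, 14, 7, 5, 11, 10, 1, 12, 15, 13, 16, 6, 17, 9]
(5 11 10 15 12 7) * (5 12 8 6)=(5 11 10 15 8 6)(7 12)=[0, 1, 2, 3, 4, 11, 5, 12, 6, 9, 15, 10, 7, 13, 14, 8]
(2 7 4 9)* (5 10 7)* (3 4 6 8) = [0, 1, 5, 4, 9, 10, 8, 6, 3, 2, 7] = (2 5 10 7 6 8 3 4 9)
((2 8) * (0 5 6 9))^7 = (0 9 6 5)(2 8)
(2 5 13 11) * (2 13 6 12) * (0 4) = (0 4)(2 5 6 12)(11 13) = [4, 1, 5, 3, 0, 6, 12, 7, 8, 9, 10, 13, 2, 11]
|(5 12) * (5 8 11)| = 4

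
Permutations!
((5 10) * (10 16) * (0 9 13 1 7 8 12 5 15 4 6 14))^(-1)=((0 9 13 1 7 8 12 5 16 10 15 4 6 14))^(-1)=(0 14 6 4 15 10 16 5 12 8 7 1 13 9)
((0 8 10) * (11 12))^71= (0 10 8)(11 12)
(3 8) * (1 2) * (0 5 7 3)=(0 5 7 3 8)(1 2)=[5, 2, 1, 8, 4, 7, 6, 3, 0]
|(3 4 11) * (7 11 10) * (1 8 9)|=15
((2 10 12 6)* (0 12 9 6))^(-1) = (0 12)(2 6 9 10) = ((0 12)(2 10 9 6))^(-1)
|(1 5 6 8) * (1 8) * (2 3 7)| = 3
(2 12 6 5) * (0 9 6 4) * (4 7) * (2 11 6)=(0 9 2 12 7 4)(5 11 6)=[9, 1, 12, 3, 0, 11, 5, 4, 8, 2, 10, 6, 7]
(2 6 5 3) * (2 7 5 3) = (2 6 3 7 5) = [0, 1, 6, 7, 4, 2, 3, 5]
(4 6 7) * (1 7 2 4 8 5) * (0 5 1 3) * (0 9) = (0 5 3 9)(1 7 8)(2 4 6) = [5, 7, 4, 9, 6, 3, 2, 8, 1, 0]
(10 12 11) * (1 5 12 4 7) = [0, 5, 2, 3, 7, 12, 6, 1, 8, 9, 4, 10, 11] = (1 5 12 11 10 4 7)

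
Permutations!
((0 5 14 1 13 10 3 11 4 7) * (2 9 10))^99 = (0 1 9 11)(2 3 7 14)(4 5 13 10)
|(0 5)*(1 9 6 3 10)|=10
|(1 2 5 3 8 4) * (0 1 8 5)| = |(0 1 2)(3 5)(4 8)| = 6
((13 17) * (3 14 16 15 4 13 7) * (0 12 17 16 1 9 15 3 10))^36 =(0 12 17 7 10)(1 13)(3 15)(4 14)(9 16) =((0 12 17 7 10)(1 9 15 4 13 16 3 14))^36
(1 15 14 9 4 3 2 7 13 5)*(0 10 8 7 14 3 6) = (0 10 8 7 13 5 1 15 3 2 14 9 4 6) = [10, 15, 14, 2, 6, 1, 0, 13, 7, 4, 8, 11, 12, 5, 9, 3]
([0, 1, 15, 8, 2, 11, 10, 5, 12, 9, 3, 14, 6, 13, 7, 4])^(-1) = (2 4 15)(3 10 6 12 8)(5 7 14 11)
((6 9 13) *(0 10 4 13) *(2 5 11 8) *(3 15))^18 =(15)(2 11)(5 8)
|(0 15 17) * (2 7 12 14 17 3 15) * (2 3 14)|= |(0 3 15 14 17)(2 7 12)|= 15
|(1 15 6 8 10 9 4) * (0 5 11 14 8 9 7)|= 35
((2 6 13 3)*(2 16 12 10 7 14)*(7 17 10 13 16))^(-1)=(2 14 7 3 13 12 16 6)(10 17)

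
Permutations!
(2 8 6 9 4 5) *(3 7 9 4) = [0, 1, 8, 7, 5, 2, 4, 9, 6, 3] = (2 8 6 4 5)(3 7 9)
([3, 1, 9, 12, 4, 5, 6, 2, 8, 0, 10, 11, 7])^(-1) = (0 9 2 7 12 3)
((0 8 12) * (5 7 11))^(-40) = (0 12 8)(5 11 7)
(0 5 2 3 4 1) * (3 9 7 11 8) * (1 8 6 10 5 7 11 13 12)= [7, 0, 9, 4, 8, 2, 10, 13, 3, 11, 5, 6, 1, 12]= (0 7 13 12 1)(2 9 11 6 10 5)(3 4 8)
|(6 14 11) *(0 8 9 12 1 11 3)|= 9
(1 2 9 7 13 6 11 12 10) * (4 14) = (1 2 9 7 13 6 11 12 10)(4 14) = [0, 2, 9, 3, 14, 5, 11, 13, 8, 7, 1, 12, 10, 6, 4]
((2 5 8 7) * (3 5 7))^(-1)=((2 7)(3 5 8))^(-1)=(2 7)(3 8 5)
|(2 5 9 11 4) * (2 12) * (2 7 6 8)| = 9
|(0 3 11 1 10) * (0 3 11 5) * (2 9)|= 6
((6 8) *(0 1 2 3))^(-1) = ((0 1 2 3)(6 8))^(-1) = (0 3 2 1)(6 8)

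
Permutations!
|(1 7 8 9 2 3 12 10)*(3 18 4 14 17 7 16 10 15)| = |(1 16 10)(2 18 4 14 17 7 8 9)(3 12 15)| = 24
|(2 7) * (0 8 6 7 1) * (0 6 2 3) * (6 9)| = 8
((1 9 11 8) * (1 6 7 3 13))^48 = (13)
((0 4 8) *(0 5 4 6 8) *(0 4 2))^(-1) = ((0 6 8 5 2))^(-1) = (0 2 5 8 6)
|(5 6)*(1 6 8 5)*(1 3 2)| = |(1 6 3 2)(5 8)| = 4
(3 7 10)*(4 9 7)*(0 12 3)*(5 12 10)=(0 10)(3 4 9 7 5 12)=[10, 1, 2, 4, 9, 12, 6, 5, 8, 7, 0, 11, 3]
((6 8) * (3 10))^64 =(10)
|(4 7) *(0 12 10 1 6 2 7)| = 8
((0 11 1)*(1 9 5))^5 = (11)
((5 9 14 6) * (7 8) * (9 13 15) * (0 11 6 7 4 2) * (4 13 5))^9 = ((0 11 6 4 2)(7 8 13 15 9 14))^9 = (0 2 4 6 11)(7 15)(8 9)(13 14)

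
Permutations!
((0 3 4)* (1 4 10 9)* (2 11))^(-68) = ((0 3 10 9 1 4)(2 11))^(-68) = (11)(0 1 10)(3 4 9)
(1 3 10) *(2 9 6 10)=(1 3 2 9 6 10)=[0, 3, 9, 2, 4, 5, 10, 7, 8, 6, 1]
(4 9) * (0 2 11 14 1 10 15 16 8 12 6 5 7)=(0 2 11 14 1 10 15 16 8 12 6 5 7)(4 9)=[2, 10, 11, 3, 9, 7, 5, 0, 12, 4, 15, 14, 6, 13, 1, 16, 8]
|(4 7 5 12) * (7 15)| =5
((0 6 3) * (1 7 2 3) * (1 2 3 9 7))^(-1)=((0 6 2 9 7 3))^(-1)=(0 3 7 9 2 6)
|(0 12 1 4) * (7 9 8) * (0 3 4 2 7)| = 14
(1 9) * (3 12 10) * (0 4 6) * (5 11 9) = (0 4 6)(1 5 11 9)(3 12 10) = [4, 5, 2, 12, 6, 11, 0, 7, 8, 1, 3, 9, 10]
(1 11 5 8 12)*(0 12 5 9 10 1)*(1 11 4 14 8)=(0 12)(1 4 14 8 5)(9 10 11)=[12, 4, 2, 3, 14, 1, 6, 7, 5, 10, 11, 9, 0, 13, 8]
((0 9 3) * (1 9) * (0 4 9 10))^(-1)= (0 10 1)(3 9 4)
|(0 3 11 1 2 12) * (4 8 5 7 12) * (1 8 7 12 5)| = |(0 3 11 8 1 2 4 7 5 12)| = 10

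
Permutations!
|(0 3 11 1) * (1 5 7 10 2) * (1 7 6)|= 6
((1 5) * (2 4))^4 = (5)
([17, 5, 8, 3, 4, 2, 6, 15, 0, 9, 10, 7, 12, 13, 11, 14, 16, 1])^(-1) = (0 8 2 5 1 17)(7 11 14 15)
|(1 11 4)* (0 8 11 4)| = |(0 8 11)(1 4)| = 6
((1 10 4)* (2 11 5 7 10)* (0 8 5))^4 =(0 10 11 7 2 5 1 8 4) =((0 8 5 7 10 4 1 2 11))^4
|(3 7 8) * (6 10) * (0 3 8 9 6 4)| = |(0 3 7 9 6 10 4)| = 7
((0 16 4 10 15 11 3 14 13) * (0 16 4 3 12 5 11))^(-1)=(0 15 10 4)(3 16 13 14)(5 12 11)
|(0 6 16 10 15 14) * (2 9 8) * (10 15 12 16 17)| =|(0 6 17 10 12 16 15 14)(2 9 8)| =24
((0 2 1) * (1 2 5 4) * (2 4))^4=((0 5 2 4 1))^4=(0 1 4 2 5)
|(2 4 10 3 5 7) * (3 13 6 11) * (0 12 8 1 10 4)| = 12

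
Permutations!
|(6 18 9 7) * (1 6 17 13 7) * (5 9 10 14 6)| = 12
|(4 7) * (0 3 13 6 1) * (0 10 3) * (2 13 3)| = |(1 10 2 13 6)(4 7)| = 10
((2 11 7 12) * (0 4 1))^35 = (0 1 4)(2 12 7 11)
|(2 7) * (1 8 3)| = |(1 8 3)(2 7)| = 6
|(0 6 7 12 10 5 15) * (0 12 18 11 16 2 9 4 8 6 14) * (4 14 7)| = 24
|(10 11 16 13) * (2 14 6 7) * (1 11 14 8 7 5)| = 24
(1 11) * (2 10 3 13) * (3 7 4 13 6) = (1 11)(2 10 7 4 13)(3 6) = [0, 11, 10, 6, 13, 5, 3, 4, 8, 9, 7, 1, 12, 2]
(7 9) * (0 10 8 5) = (0 10 8 5)(7 9) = [10, 1, 2, 3, 4, 0, 6, 9, 5, 7, 8]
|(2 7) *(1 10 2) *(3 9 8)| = 12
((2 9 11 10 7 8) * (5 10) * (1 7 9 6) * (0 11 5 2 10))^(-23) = ((0 11 2 6 1 7 8 10 9 5))^(-23) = (0 10 1 11 9 7 2 5 8 6)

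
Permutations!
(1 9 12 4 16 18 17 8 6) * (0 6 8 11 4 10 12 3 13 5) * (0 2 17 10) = (0 6 1 9 3 13 5 2 17 11 4 16 18 10 12) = [6, 9, 17, 13, 16, 2, 1, 7, 8, 3, 12, 4, 0, 5, 14, 15, 18, 11, 10]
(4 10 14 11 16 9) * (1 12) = (1 12)(4 10 14 11 16 9) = [0, 12, 2, 3, 10, 5, 6, 7, 8, 4, 14, 16, 1, 13, 11, 15, 9]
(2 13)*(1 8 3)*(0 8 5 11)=(0 8 3 1 5 11)(2 13)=[8, 5, 13, 1, 4, 11, 6, 7, 3, 9, 10, 0, 12, 2]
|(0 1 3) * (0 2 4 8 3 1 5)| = 4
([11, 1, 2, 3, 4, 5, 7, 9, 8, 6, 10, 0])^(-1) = [11, 1, 2, 3, 4, 5, 9, 6, 8, 7, 10, 0]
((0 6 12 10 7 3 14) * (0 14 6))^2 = ((14)(3 6 12 10 7))^2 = (14)(3 12 7 6 10)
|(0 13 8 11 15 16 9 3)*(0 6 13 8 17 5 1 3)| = 6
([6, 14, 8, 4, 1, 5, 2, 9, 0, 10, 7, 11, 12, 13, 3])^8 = (14)(7 10 9)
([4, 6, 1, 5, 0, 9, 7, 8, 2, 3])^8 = [0, 8, 7, 9, 4, 3, 2, 1, 6, 5]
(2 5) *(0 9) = (0 9)(2 5) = [9, 1, 5, 3, 4, 2, 6, 7, 8, 0]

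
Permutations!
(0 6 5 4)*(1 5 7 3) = (0 6 7 3 1 5 4) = [6, 5, 2, 1, 0, 4, 7, 3]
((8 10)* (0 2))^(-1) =(0 2)(8 10)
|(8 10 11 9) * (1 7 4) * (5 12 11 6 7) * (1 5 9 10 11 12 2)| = 10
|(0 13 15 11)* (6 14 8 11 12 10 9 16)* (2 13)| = 12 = |(0 2 13 15 12 10 9 16 6 14 8 11)|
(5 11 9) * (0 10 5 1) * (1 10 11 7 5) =[11, 0, 2, 3, 4, 7, 6, 5, 8, 10, 1, 9] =(0 11 9 10 1)(5 7)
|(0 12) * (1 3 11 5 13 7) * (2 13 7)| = |(0 12)(1 3 11 5 7)(2 13)| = 10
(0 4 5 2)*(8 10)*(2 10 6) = (0 4 5 10 8 6 2) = [4, 1, 0, 3, 5, 10, 2, 7, 6, 9, 8]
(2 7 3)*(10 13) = [0, 1, 7, 2, 4, 5, 6, 3, 8, 9, 13, 11, 12, 10] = (2 7 3)(10 13)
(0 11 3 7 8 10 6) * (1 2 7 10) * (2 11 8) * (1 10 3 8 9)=(0 9 1 11 8 10 6)(2 7)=[9, 11, 7, 3, 4, 5, 0, 2, 10, 1, 6, 8]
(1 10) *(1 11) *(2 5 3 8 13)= [0, 10, 5, 8, 4, 3, 6, 7, 13, 9, 11, 1, 12, 2]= (1 10 11)(2 5 3 8 13)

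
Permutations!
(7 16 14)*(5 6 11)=(5 6 11)(7 16 14)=[0, 1, 2, 3, 4, 6, 11, 16, 8, 9, 10, 5, 12, 13, 7, 15, 14]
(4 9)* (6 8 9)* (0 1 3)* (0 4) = (0 1 3 4 6 8 9) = [1, 3, 2, 4, 6, 5, 8, 7, 9, 0]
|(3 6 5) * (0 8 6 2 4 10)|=|(0 8 6 5 3 2 4 10)|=8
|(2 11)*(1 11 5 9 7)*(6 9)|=|(1 11 2 5 6 9 7)|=7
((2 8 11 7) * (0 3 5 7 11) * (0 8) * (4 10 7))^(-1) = ((11)(0 3 5 4 10 7 2))^(-1) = (11)(0 2 7 10 4 5 3)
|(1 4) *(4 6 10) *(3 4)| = 5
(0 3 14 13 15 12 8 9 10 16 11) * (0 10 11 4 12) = [3, 1, 2, 14, 12, 5, 6, 7, 9, 11, 16, 10, 8, 15, 13, 0, 4] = (0 3 14 13 15)(4 12 8 9 11 10 16)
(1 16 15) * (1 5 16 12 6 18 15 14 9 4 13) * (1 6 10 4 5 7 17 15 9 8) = (1 12 10 4 13 6 18 9 5 16 14 8)(7 17 15) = [0, 12, 2, 3, 13, 16, 18, 17, 1, 5, 4, 11, 10, 6, 8, 7, 14, 15, 9]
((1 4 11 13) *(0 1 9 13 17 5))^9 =(0 11)(1 17)(4 5)(9 13)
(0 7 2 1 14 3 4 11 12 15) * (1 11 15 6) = (0 7 2 11 12 6 1 14 3 4 15) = [7, 14, 11, 4, 15, 5, 1, 2, 8, 9, 10, 12, 6, 13, 3, 0]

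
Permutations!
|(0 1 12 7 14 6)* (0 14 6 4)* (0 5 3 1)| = 8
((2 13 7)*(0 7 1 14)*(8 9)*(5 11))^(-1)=((0 7 2 13 1 14)(5 11)(8 9))^(-1)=(0 14 1 13 2 7)(5 11)(8 9)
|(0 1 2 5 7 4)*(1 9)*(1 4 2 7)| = 12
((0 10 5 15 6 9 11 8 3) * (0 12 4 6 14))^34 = (0 14 15 5 10)(3 8 11 9 6 4 12)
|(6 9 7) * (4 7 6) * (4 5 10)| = |(4 7 5 10)(6 9)| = 4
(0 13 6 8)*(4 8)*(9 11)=(0 13 6 4 8)(9 11)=[13, 1, 2, 3, 8, 5, 4, 7, 0, 11, 10, 9, 12, 6]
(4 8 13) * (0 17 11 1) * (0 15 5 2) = (0 17 11 1 15 5 2)(4 8 13) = [17, 15, 0, 3, 8, 2, 6, 7, 13, 9, 10, 1, 12, 4, 14, 5, 16, 11]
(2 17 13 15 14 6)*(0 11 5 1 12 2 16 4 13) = (0 11 5 1 12 2 17)(4 13 15 14 6 16) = [11, 12, 17, 3, 13, 1, 16, 7, 8, 9, 10, 5, 2, 15, 6, 14, 4, 0]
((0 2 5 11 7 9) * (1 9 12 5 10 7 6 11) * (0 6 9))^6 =((0 2 10 7 12 5 1)(6 11 9))^6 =(0 1 5 12 7 10 2)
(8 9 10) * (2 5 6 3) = (2 5 6 3)(8 9 10) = [0, 1, 5, 2, 4, 6, 3, 7, 9, 10, 8]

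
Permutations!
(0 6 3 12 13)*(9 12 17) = (0 6 3 17 9 12 13) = [6, 1, 2, 17, 4, 5, 3, 7, 8, 12, 10, 11, 13, 0, 14, 15, 16, 9]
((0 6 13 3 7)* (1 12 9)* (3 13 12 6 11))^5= (13)(0 11 3 7)(1 6 12 9)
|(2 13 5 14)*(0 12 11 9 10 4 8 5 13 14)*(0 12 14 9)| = 10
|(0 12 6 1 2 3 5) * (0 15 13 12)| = 8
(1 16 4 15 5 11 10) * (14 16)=[0, 14, 2, 3, 15, 11, 6, 7, 8, 9, 1, 10, 12, 13, 16, 5, 4]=(1 14 16 4 15 5 11 10)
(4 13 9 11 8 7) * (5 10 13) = (4 5 10 13 9 11 8 7) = [0, 1, 2, 3, 5, 10, 6, 4, 7, 11, 13, 8, 12, 9]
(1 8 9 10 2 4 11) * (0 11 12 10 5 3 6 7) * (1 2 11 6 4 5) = (0 6 7)(1 8 9)(2 5 3 4 12 10 11) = [6, 8, 5, 4, 12, 3, 7, 0, 9, 1, 11, 2, 10]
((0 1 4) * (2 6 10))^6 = ((0 1 4)(2 6 10))^6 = (10)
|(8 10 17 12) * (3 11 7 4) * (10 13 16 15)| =28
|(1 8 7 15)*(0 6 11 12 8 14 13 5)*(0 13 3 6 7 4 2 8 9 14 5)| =|(0 7 15 1 5 13)(2 8 4)(3 6 11 12 9 14)| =6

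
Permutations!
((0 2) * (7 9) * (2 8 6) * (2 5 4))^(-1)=(0 2 4 5 6 8)(7 9)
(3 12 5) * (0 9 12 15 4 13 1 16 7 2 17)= (0 9 12 5 3 15 4 13 1 16 7 2 17)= [9, 16, 17, 15, 13, 3, 6, 2, 8, 12, 10, 11, 5, 1, 14, 4, 7, 0]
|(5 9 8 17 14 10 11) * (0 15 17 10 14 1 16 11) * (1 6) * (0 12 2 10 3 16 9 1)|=84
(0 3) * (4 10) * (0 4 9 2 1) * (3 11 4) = (0 11 4 10 9 2 1) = [11, 0, 1, 3, 10, 5, 6, 7, 8, 2, 9, 4]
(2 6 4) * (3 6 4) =(2 4)(3 6) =[0, 1, 4, 6, 2, 5, 3]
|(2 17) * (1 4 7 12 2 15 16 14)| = 9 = |(1 4 7 12 2 17 15 16 14)|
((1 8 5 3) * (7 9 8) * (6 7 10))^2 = ((1 10 6 7 9 8 5 3))^2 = (1 6 9 5)(3 10 7 8)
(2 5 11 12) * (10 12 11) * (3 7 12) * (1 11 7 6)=(1 11 7 12 2 5 10 3 6)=[0, 11, 5, 6, 4, 10, 1, 12, 8, 9, 3, 7, 2]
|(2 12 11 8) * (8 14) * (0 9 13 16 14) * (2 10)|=|(0 9 13 16 14 8 10 2 12 11)|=10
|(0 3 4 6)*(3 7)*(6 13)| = |(0 7 3 4 13 6)| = 6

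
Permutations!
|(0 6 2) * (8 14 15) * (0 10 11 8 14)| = |(0 6 2 10 11 8)(14 15)| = 6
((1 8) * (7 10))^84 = (10)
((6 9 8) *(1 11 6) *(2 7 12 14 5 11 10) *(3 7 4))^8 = (1 5 4 9 12 10 11 3 8 14 2 6 7)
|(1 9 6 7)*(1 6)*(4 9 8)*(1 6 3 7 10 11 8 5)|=6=|(1 5)(3 7)(4 9 6 10 11 8)|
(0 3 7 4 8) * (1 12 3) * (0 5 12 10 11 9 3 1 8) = [8, 10, 2, 7, 0, 12, 6, 4, 5, 3, 11, 9, 1] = (0 8 5 12 1 10 11 9 3 7 4)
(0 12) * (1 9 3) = (0 12)(1 9 3) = [12, 9, 2, 1, 4, 5, 6, 7, 8, 3, 10, 11, 0]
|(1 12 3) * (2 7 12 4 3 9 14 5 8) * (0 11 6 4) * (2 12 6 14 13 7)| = 13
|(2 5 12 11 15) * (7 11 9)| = 7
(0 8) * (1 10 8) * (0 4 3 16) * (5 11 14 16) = (0 1 10 8 4 3 5 11 14 16) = [1, 10, 2, 5, 3, 11, 6, 7, 4, 9, 8, 14, 12, 13, 16, 15, 0]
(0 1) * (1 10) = (0 10 1) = [10, 0, 2, 3, 4, 5, 6, 7, 8, 9, 1]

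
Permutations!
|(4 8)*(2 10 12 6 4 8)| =|(2 10 12 6 4)| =5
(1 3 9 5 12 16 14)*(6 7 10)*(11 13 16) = [0, 3, 2, 9, 4, 12, 7, 10, 8, 5, 6, 13, 11, 16, 1, 15, 14] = (1 3 9 5 12 11 13 16 14)(6 7 10)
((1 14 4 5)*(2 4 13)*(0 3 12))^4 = (0 3 12)(1 4 13)(2 14 5)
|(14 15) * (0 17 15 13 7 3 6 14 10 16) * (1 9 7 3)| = 60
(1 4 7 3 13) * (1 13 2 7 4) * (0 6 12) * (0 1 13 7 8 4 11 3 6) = (1 13 7 6 12)(2 8 4 11 3) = [0, 13, 8, 2, 11, 5, 12, 6, 4, 9, 10, 3, 1, 7]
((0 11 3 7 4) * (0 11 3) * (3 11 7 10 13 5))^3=((0 11)(3 10 13 5)(4 7))^3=(0 11)(3 5 13 10)(4 7)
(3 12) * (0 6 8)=(0 6 8)(3 12)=[6, 1, 2, 12, 4, 5, 8, 7, 0, 9, 10, 11, 3]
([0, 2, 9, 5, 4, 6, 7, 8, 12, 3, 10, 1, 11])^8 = [0, 12, 11, 2, 4, 9, 3, 5, 6, 1, 10, 8, 7]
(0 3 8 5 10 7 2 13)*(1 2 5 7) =[3, 2, 13, 8, 4, 10, 6, 5, 7, 9, 1, 11, 12, 0] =(0 3 8 7 5 10 1 2 13)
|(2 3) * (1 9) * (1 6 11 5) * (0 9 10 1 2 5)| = |(0 9 6 11)(1 10)(2 3 5)| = 12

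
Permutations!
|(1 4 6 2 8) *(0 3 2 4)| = 10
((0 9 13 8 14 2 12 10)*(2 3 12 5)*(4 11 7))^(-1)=((0 9 13 8 14 3 12 10)(2 5)(4 11 7))^(-1)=(0 10 12 3 14 8 13 9)(2 5)(4 7 11)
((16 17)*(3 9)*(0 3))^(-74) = (17)(0 3 9)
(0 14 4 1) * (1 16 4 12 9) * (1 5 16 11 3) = (0 14 12 9 5 16 4 11 3 1) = [14, 0, 2, 1, 11, 16, 6, 7, 8, 5, 10, 3, 9, 13, 12, 15, 4]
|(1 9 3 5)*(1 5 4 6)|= |(1 9 3 4 6)|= 5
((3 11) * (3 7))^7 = (3 11 7)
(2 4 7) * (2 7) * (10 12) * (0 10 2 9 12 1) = (0 10 1)(2 4 9 12) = [10, 0, 4, 3, 9, 5, 6, 7, 8, 12, 1, 11, 2]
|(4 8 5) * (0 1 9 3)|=12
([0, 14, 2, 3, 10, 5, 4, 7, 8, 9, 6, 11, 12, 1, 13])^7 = (1 14 13)(4 10 6)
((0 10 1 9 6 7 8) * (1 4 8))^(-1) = ((0 10 4 8)(1 9 6 7))^(-1) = (0 8 4 10)(1 7 6 9)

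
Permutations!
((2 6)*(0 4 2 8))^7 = ((0 4 2 6 8))^7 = (0 2 8 4 6)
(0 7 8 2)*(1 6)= (0 7 8 2)(1 6)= [7, 6, 0, 3, 4, 5, 1, 8, 2]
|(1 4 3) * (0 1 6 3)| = 6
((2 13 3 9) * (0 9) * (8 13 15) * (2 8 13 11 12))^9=((0 9 8 11 12 2 15 13 3))^9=(15)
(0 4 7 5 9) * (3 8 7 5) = [4, 1, 2, 8, 5, 9, 6, 3, 7, 0] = (0 4 5 9)(3 8 7)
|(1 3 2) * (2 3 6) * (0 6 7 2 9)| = 3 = |(0 6 9)(1 7 2)|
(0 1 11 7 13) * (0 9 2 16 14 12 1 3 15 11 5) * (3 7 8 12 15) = (0 7 13 9 2 16 14 15 11 8 12 1 5) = [7, 5, 16, 3, 4, 0, 6, 13, 12, 2, 10, 8, 1, 9, 15, 11, 14]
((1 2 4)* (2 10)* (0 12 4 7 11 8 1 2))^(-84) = (0 8 2)(1 7 12)(4 10 11)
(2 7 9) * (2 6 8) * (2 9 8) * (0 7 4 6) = (0 7 8 9)(2 4 6) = [7, 1, 4, 3, 6, 5, 2, 8, 9, 0]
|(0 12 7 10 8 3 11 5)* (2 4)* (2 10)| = |(0 12 7 2 4 10 8 3 11 5)| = 10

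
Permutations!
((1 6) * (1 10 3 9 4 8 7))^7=((1 6 10 3 9 4 8 7))^7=(1 7 8 4 9 3 10 6)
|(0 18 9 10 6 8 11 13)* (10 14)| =9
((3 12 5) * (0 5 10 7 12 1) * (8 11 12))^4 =((0 5 3 1)(7 8 11 12 10))^4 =(7 10 12 11 8)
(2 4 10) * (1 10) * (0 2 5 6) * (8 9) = (0 2 4 1 10 5 6)(8 9) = [2, 10, 4, 3, 1, 6, 0, 7, 9, 8, 5]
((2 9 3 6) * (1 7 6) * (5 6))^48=(1 3 9 2 6 5 7)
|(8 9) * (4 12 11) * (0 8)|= 3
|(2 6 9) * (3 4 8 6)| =6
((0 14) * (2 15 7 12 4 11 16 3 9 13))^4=((0 14)(2 15 7 12 4 11 16 3 9 13))^4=(2 4 9 7 16)(3 15 11 13 12)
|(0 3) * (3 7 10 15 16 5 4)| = |(0 7 10 15 16 5 4 3)| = 8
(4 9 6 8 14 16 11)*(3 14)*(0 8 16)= (0 8 3 14)(4 9 6 16 11)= [8, 1, 2, 14, 9, 5, 16, 7, 3, 6, 10, 4, 12, 13, 0, 15, 11]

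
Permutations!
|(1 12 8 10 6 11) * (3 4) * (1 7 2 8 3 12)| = 6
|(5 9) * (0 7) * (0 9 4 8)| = 6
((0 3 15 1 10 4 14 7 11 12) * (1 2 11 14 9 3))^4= ((0 1 10 4 9 3 15 2 11 12)(7 14))^4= (0 9 11 10 15)(1 3 12 4 2)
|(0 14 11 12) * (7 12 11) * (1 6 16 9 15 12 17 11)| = 11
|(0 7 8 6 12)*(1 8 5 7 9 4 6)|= 10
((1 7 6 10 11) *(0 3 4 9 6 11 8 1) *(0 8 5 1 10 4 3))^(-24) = (11)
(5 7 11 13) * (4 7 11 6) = (4 7 6)(5 11 13) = [0, 1, 2, 3, 7, 11, 4, 6, 8, 9, 10, 13, 12, 5]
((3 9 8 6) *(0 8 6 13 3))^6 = (13)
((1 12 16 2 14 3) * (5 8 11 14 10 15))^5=(1 15 3 10 14 2 11 16 8 12 5)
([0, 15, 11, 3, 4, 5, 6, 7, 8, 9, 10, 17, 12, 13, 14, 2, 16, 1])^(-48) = (1 2 17 15 11)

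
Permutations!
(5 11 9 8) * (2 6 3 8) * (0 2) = [2, 1, 6, 8, 4, 11, 3, 7, 5, 0, 10, 9] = (0 2 6 3 8 5 11 9)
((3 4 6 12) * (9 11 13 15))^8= (15)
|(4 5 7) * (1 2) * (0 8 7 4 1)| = |(0 8 7 1 2)(4 5)| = 10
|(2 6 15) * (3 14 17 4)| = |(2 6 15)(3 14 17 4)| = 12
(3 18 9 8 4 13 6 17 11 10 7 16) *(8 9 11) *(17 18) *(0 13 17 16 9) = (0 13 6 18 11 10 7 9)(3 16)(4 17 8) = [13, 1, 2, 16, 17, 5, 18, 9, 4, 0, 7, 10, 12, 6, 14, 15, 3, 8, 11]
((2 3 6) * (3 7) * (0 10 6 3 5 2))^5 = (0 6 10)(2 5 7)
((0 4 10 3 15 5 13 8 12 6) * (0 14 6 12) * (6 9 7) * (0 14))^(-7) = (0 5 7 3 14 4 13 6 15 9 10 8)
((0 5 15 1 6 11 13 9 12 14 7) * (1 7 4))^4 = (15)(1 9)(4 13)(6 12)(11 14)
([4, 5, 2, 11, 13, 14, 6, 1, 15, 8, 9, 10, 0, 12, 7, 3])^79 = [12, 7, 2, 11, 0, 1, 6, 14, 15, 8, 9, 10, 13, 4, 5, 3]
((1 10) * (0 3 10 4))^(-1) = ((0 3 10 1 4))^(-1) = (0 4 1 10 3)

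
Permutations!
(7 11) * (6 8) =(6 8)(7 11) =[0, 1, 2, 3, 4, 5, 8, 11, 6, 9, 10, 7]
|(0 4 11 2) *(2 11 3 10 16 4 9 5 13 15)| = |(0 9 5 13 15 2)(3 10 16 4)| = 12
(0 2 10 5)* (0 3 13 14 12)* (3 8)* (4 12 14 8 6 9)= (14)(0 2 10 5 6 9 4 12)(3 13 8)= [2, 1, 10, 13, 12, 6, 9, 7, 3, 4, 5, 11, 0, 8, 14]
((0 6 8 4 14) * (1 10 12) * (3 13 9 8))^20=(0 9)(1 12 10)(3 4)(6 8)(13 14)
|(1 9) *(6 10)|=2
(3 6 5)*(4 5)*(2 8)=(2 8)(3 6 4 5)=[0, 1, 8, 6, 5, 3, 4, 7, 2]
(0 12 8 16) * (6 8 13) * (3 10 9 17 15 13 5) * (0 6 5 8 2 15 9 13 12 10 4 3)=(0 10 13 5)(2 15 12 8 16 6)(3 4)(9 17)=[10, 1, 15, 4, 3, 0, 2, 7, 16, 17, 13, 11, 8, 5, 14, 12, 6, 9]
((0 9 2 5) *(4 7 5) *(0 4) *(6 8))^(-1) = ((0 9 2)(4 7 5)(6 8))^(-1) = (0 2 9)(4 5 7)(6 8)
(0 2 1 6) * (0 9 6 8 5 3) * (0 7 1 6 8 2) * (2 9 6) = [0, 9, 2, 7, 4, 3, 6, 1, 5, 8] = (1 9 8 5 3 7)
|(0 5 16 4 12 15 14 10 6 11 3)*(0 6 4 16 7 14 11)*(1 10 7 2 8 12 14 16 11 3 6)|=15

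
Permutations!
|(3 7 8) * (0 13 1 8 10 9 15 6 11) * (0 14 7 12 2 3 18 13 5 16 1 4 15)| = |(0 5 16 1 8 18 13 4 15 6 11 14 7 10 9)(2 3 12)| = 15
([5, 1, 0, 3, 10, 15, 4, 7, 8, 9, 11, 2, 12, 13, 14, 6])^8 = (15)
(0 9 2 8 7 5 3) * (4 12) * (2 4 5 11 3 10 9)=(0 2 8 7 11 3)(4 12 5 10 9)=[2, 1, 8, 0, 12, 10, 6, 11, 7, 4, 9, 3, 5]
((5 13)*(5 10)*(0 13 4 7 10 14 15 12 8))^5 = ((0 13 14 15 12 8)(4 7 10 5))^5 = (0 8 12 15 14 13)(4 7 10 5)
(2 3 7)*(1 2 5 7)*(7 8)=[0, 2, 3, 1, 4, 8, 6, 5, 7]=(1 2 3)(5 8 7)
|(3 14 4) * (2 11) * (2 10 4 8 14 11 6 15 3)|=14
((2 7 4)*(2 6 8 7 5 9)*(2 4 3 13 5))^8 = (13)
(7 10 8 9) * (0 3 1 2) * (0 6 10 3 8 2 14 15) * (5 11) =(0 8 9 7 3 1 14 15)(2 6 10)(5 11) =[8, 14, 6, 1, 4, 11, 10, 3, 9, 7, 2, 5, 12, 13, 15, 0]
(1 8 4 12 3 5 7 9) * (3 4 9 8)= [0, 3, 2, 5, 12, 7, 6, 8, 9, 1, 10, 11, 4]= (1 3 5 7 8 9)(4 12)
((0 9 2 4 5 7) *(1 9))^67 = (0 4 1 5 9 7 2)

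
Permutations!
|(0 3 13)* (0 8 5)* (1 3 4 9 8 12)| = |(0 4 9 8 5)(1 3 13 12)| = 20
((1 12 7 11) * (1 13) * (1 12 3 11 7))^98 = ((1 3 11 13 12))^98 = (1 13 3 12 11)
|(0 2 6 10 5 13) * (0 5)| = |(0 2 6 10)(5 13)| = 4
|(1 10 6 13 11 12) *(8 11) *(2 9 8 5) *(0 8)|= |(0 8 11 12 1 10 6 13 5 2 9)|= 11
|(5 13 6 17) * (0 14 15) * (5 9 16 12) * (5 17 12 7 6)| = 6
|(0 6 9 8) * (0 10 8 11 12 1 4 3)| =8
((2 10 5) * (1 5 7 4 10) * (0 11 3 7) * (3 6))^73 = (0 3 10 6 4 11 7)(1 5 2)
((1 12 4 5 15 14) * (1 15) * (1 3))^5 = (14 15)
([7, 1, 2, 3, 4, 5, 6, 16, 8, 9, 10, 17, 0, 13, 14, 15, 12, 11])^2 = [16, 1, 2, 3, 4, 5, 6, 12, 8, 9, 10, 11, 7, 13, 14, 15, 0, 17]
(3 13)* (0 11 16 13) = (0 11 16 13 3) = [11, 1, 2, 0, 4, 5, 6, 7, 8, 9, 10, 16, 12, 3, 14, 15, 13]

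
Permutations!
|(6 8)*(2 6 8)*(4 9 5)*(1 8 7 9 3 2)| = |(1 8 7 9 5 4 3 2 6)| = 9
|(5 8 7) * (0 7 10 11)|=6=|(0 7 5 8 10 11)|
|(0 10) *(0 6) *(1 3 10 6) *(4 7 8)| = |(0 6)(1 3 10)(4 7 8)| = 6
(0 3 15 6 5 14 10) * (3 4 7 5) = (0 4 7 5 14 10)(3 15 6) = [4, 1, 2, 15, 7, 14, 3, 5, 8, 9, 0, 11, 12, 13, 10, 6]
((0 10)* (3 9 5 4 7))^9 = (0 10)(3 7 4 5 9)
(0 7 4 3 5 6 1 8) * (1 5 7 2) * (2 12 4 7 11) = (0 12 4 3 11 2 1 8)(5 6) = [12, 8, 1, 11, 3, 6, 5, 7, 0, 9, 10, 2, 4]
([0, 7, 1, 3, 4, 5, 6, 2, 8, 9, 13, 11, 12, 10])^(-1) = (1 2 7)(10 13)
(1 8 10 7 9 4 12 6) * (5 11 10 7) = (1 8 7 9 4 12 6)(5 11 10) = [0, 8, 2, 3, 12, 11, 1, 9, 7, 4, 5, 10, 6]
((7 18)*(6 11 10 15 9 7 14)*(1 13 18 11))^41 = (1 13 18 14 6)(7 11 10 15 9)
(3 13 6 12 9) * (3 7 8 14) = (3 13 6 12 9 7 8 14) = [0, 1, 2, 13, 4, 5, 12, 8, 14, 7, 10, 11, 9, 6, 3]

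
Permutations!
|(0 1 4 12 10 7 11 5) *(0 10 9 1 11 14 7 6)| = |(0 11 5 10 6)(1 4 12 9)(7 14)| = 20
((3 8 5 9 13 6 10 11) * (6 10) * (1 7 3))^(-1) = ((1 7 3 8 5 9 13 10 11))^(-1) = (1 11 10 13 9 5 8 3 7)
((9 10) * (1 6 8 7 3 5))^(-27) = ((1 6 8 7 3 5)(9 10))^(-27) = (1 7)(3 6)(5 8)(9 10)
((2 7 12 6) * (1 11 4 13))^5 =((1 11 4 13)(2 7 12 6))^5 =(1 11 4 13)(2 7 12 6)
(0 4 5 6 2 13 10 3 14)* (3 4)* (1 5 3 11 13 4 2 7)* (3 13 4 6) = (0 11 4 13 10 2 6 7 1 5 3 14) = [11, 5, 6, 14, 13, 3, 7, 1, 8, 9, 2, 4, 12, 10, 0]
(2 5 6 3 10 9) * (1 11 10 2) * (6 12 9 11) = (1 6 3 2 5 12 9)(10 11) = [0, 6, 5, 2, 4, 12, 3, 7, 8, 1, 11, 10, 9]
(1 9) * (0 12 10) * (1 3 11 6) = (0 12 10)(1 9 3 11 6) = [12, 9, 2, 11, 4, 5, 1, 7, 8, 3, 0, 6, 10]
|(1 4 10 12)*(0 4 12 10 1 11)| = 5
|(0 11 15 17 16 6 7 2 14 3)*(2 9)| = |(0 11 15 17 16 6 7 9 2 14 3)| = 11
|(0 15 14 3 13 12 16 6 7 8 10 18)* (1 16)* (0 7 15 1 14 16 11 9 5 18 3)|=|(0 1 11 9 5 18 7 8 10 3 13 12 14)(6 15 16)|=39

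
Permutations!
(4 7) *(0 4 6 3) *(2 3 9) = (0 4 7 6 9 2 3) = [4, 1, 3, 0, 7, 5, 9, 6, 8, 2]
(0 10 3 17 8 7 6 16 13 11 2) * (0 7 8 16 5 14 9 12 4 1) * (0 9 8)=(0 10 3 17 16 13 11 2 7 6 5 14 8)(1 9 12 4)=[10, 9, 7, 17, 1, 14, 5, 6, 0, 12, 3, 2, 4, 11, 8, 15, 13, 16]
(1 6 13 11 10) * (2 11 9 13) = (1 6 2 11 10)(9 13) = [0, 6, 11, 3, 4, 5, 2, 7, 8, 13, 1, 10, 12, 9]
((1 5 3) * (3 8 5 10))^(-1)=((1 10 3)(5 8))^(-1)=(1 3 10)(5 8)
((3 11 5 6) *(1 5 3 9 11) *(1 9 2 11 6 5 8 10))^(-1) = (1 10 8)(2 6 9 3 11)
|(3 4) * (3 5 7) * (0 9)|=|(0 9)(3 4 5 7)|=4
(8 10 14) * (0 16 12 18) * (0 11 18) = (0 16 12)(8 10 14)(11 18) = [16, 1, 2, 3, 4, 5, 6, 7, 10, 9, 14, 18, 0, 13, 8, 15, 12, 17, 11]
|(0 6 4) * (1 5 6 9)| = 6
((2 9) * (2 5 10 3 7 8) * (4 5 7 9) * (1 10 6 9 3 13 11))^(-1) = (1 11 13 10)(2 8 7 9 6 5 4)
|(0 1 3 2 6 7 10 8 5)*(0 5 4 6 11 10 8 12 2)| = |(0 1 3)(2 11 10 12)(4 6 7 8)| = 12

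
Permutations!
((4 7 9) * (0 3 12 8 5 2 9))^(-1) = (0 7 4 9 2 5 8 12 3) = ((0 3 12 8 5 2 9 4 7))^(-1)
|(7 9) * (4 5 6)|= 6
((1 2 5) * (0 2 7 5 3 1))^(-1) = (0 5 7 1 3 2)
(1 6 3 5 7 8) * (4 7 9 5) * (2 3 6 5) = (1 5 9 2 3 4 7 8) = [0, 5, 3, 4, 7, 9, 6, 8, 1, 2]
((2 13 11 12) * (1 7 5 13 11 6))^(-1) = (1 6 13 5 7)(2 12 11)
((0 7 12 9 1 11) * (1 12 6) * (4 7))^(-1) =((0 4 7 6 1 11)(9 12))^(-1) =(0 11 1 6 7 4)(9 12)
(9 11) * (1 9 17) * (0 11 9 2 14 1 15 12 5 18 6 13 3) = [11, 2, 14, 0, 4, 18, 13, 7, 8, 9, 10, 17, 5, 3, 1, 12, 16, 15, 6] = (0 11 17 15 12 5 18 6 13 3)(1 2 14)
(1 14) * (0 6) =(0 6)(1 14) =[6, 14, 2, 3, 4, 5, 0, 7, 8, 9, 10, 11, 12, 13, 1]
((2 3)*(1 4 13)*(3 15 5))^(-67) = ((1 4 13)(2 15 5 3))^(-67) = (1 13 4)(2 15 5 3)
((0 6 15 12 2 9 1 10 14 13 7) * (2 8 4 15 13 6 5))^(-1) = ((0 5 2 9 1 10 14 6 13 7)(4 15 12 8))^(-1) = (0 7 13 6 14 10 1 9 2 5)(4 8 12 15)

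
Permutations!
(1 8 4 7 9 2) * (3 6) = (1 8 4 7 9 2)(3 6) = [0, 8, 1, 6, 7, 5, 3, 9, 4, 2]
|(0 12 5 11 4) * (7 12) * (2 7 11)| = 12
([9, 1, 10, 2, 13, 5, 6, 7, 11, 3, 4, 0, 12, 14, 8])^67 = (0 14 10 9 8 4 3 11 13 2)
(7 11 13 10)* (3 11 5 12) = [0, 1, 2, 11, 4, 12, 6, 5, 8, 9, 7, 13, 3, 10] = (3 11 13 10 7 5 12)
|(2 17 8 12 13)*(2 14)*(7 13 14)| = 10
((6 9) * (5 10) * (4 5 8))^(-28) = (10) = ((4 5 10 8)(6 9))^(-28)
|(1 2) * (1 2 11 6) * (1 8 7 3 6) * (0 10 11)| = |(0 10 11 1)(3 6 8 7)| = 4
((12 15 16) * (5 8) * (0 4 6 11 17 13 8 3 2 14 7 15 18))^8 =(0 3)(2 4)(5 18)(6 14)(7 11)(8 12)(13 16)(15 17)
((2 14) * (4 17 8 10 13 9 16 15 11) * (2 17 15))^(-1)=((2 14 17 8 10 13 9 16)(4 15 11))^(-1)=(2 16 9 13 10 8 17 14)(4 11 15)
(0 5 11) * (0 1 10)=(0 5 11 1 10)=[5, 10, 2, 3, 4, 11, 6, 7, 8, 9, 0, 1]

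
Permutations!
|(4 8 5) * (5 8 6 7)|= 4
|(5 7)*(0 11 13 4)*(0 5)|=6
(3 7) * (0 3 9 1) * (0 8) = (0 3 7 9 1 8) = [3, 8, 2, 7, 4, 5, 6, 9, 0, 1]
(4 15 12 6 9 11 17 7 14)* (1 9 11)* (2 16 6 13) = (1 9)(2 16 6 11 17 7 14 4 15 12 13) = [0, 9, 16, 3, 15, 5, 11, 14, 8, 1, 10, 17, 13, 2, 4, 12, 6, 7]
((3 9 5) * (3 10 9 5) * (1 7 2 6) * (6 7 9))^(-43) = (1 6 10 5 3 9)(2 7)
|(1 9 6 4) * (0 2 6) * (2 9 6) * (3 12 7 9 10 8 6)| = |(0 10 8 6 4 1 3 12 7 9)| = 10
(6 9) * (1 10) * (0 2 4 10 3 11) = [2, 3, 4, 11, 10, 5, 9, 7, 8, 6, 1, 0] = (0 2 4 10 1 3 11)(6 9)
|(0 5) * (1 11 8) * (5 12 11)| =|(0 12 11 8 1 5)| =6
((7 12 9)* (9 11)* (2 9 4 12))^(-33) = ((2 9 7)(4 12 11))^(-33) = (12)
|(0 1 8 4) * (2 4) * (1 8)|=|(0 8 2 4)|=4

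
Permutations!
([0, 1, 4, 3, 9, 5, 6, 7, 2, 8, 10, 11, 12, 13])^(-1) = (13)(2 8 9 4)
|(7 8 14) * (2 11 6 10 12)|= 15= |(2 11 6 10 12)(7 8 14)|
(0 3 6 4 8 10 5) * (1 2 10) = (0 3 6 4 8 1 2 10 5) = [3, 2, 10, 6, 8, 0, 4, 7, 1, 9, 5]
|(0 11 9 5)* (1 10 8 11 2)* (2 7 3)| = |(0 7 3 2 1 10 8 11 9 5)| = 10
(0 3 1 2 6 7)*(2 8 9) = (0 3 1 8 9 2 6 7) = [3, 8, 6, 1, 4, 5, 7, 0, 9, 2]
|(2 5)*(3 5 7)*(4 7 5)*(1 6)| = |(1 6)(2 5)(3 4 7)| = 6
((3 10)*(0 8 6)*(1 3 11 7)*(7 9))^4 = (0 8 6)(1 9 10)(3 7 11) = ((0 8 6)(1 3 10 11 9 7))^4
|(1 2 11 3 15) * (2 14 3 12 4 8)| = 20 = |(1 14 3 15)(2 11 12 4 8)|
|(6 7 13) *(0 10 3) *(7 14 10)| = 7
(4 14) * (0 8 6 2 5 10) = (0 8 6 2 5 10)(4 14) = [8, 1, 5, 3, 14, 10, 2, 7, 6, 9, 0, 11, 12, 13, 4]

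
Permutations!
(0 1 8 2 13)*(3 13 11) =[1, 8, 11, 13, 4, 5, 6, 7, 2, 9, 10, 3, 12, 0] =(0 1 8 2 11 3 13)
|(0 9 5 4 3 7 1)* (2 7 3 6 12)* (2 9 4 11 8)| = |(0 4 6 12 9 5 11 8 2 7 1)| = 11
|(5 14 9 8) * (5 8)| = 3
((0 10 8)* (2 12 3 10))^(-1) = (0 8 10 3 12 2)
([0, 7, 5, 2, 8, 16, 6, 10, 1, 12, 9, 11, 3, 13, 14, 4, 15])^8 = [0, 16, 10, 7, 2, 9, 6, 15, 5, 8, 4, 11, 1, 13, 14, 3, 12]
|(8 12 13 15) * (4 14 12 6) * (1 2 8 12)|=6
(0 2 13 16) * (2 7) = (0 7 2 13 16) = [7, 1, 13, 3, 4, 5, 6, 2, 8, 9, 10, 11, 12, 16, 14, 15, 0]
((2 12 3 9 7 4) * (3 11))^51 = (2 11 9 4 12 3 7)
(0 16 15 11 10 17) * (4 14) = (0 16 15 11 10 17)(4 14) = [16, 1, 2, 3, 14, 5, 6, 7, 8, 9, 17, 10, 12, 13, 4, 11, 15, 0]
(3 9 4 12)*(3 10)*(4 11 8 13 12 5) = (3 9 11 8 13 12 10)(4 5) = [0, 1, 2, 9, 5, 4, 6, 7, 13, 11, 3, 8, 10, 12]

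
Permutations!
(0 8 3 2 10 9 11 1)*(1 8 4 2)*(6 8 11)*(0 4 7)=(11)(0 7)(1 4 2 10 9 6 8 3)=[7, 4, 10, 1, 2, 5, 8, 0, 3, 6, 9, 11]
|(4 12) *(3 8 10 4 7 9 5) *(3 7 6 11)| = 21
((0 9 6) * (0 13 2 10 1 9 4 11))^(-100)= (0 11 4)(1 6 2)(9 13 10)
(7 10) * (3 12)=(3 12)(7 10)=[0, 1, 2, 12, 4, 5, 6, 10, 8, 9, 7, 11, 3]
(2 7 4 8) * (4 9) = [0, 1, 7, 3, 8, 5, 6, 9, 2, 4] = (2 7 9 4 8)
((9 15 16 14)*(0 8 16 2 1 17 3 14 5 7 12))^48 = (1 2 15 9 14 3 17)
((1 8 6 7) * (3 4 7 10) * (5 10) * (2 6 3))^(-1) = (1 7 4 3 8)(2 10 5 6)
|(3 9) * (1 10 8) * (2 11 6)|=6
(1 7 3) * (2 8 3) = [0, 7, 8, 1, 4, 5, 6, 2, 3] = (1 7 2 8 3)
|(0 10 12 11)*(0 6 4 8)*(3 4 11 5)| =|(0 10 12 5 3 4 8)(6 11)| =14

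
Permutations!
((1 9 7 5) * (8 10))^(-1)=((1 9 7 5)(8 10))^(-1)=(1 5 7 9)(8 10)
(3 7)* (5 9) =(3 7)(5 9) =[0, 1, 2, 7, 4, 9, 6, 3, 8, 5]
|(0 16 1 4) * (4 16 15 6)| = |(0 15 6 4)(1 16)| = 4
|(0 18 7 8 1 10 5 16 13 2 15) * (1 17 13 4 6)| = |(0 18 7 8 17 13 2 15)(1 10 5 16 4 6)| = 24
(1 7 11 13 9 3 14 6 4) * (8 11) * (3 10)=(1 7 8 11 13 9 10 3 14 6 4)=[0, 7, 2, 14, 1, 5, 4, 8, 11, 10, 3, 13, 12, 9, 6]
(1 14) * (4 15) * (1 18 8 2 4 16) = (1 14 18 8 2 4 15 16) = [0, 14, 4, 3, 15, 5, 6, 7, 2, 9, 10, 11, 12, 13, 18, 16, 1, 17, 8]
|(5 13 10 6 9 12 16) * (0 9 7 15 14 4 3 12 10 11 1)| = |(0 9 10 6 7 15 14 4 3 12 16 5 13 11 1)| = 15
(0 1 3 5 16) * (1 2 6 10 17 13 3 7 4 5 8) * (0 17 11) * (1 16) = (0 2 6 10 11)(1 7 4 5)(3 8 16 17 13) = [2, 7, 6, 8, 5, 1, 10, 4, 16, 9, 11, 0, 12, 3, 14, 15, 17, 13]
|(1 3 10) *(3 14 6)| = 5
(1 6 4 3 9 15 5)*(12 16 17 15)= (1 6 4 3 9 12 16 17 15 5)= [0, 6, 2, 9, 3, 1, 4, 7, 8, 12, 10, 11, 16, 13, 14, 5, 17, 15]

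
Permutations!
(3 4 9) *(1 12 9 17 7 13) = (1 12 9 3 4 17 7 13) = [0, 12, 2, 4, 17, 5, 6, 13, 8, 3, 10, 11, 9, 1, 14, 15, 16, 7]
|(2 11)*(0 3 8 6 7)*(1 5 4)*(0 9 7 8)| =|(0 3)(1 5 4)(2 11)(6 8)(7 9)| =6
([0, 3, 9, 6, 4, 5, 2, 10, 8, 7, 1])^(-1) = (1 10 7 9 2 6 3)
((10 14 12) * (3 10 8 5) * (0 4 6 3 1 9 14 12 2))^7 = (0 5 6 9 10 2 8 4 1 3 14 12) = ((0 4 6 3 10 12 8 5 1 9 14 2))^7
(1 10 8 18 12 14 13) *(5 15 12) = (1 10 8 18 5 15 12 14 13) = [0, 10, 2, 3, 4, 15, 6, 7, 18, 9, 8, 11, 14, 1, 13, 12, 16, 17, 5]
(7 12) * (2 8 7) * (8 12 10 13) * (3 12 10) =(2 10 13 8 7 3 12) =[0, 1, 10, 12, 4, 5, 6, 3, 7, 9, 13, 11, 2, 8]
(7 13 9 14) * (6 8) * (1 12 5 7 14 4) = [0, 12, 2, 3, 1, 7, 8, 13, 6, 4, 10, 11, 5, 9, 14] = (14)(1 12 5 7 13 9 4)(6 8)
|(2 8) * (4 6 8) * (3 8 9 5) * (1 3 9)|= 6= |(1 3 8 2 4 6)(5 9)|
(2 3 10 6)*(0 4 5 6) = [4, 1, 3, 10, 5, 6, 2, 7, 8, 9, 0] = (0 4 5 6 2 3 10)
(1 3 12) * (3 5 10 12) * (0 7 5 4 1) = [7, 4, 2, 3, 1, 10, 6, 5, 8, 9, 12, 11, 0] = (0 7 5 10 12)(1 4)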